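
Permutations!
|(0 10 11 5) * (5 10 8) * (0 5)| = 2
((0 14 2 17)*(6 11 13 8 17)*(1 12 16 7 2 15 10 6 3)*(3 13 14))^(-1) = ((0 3 1 12 16 7 2 13 8 17)(6 11 14 15 10))^(-1) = (0 17 8 13 2 7 16 12 1 3)(6 10 15 14 11)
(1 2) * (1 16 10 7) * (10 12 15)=(1 2 16 12 15 10 7)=[0, 2, 16, 3, 4, 5, 6, 1, 8, 9, 7, 11, 15, 13, 14, 10, 12]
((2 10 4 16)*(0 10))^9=(0 2 16 4 10)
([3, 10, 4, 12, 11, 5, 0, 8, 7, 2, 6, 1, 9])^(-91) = [6, 11, 9, 0, 2, 5, 10, 8, 7, 12, 1, 4, 3]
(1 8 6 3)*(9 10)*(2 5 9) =(1 8 6 3)(2 5 9 10) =[0, 8, 5, 1, 4, 9, 3, 7, 6, 10, 2]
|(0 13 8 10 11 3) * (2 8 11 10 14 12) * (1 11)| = |(0 13 1 11 3)(2 8 14 12)| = 20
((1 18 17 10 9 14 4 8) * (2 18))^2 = ((1 2 18 17 10 9 14 4 8))^2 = (1 18 10 14 8 2 17 9 4)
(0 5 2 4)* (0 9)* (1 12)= (0 5 2 4 9)(1 12)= [5, 12, 4, 3, 9, 2, 6, 7, 8, 0, 10, 11, 1]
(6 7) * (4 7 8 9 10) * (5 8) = (4 7 6 5 8 9 10) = [0, 1, 2, 3, 7, 8, 5, 6, 9, 10, 4]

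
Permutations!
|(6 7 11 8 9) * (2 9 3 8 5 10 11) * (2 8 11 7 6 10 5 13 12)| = |(2 9 10 7 8 3 11 13 12)| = 9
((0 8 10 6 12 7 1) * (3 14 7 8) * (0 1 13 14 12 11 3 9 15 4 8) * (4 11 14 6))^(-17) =((0 9 15 11 3 12)(4 8 10)(6 14 7 13))^(-17) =(0 9 15 11 3 12)(4 8 10)(6 13 7 14)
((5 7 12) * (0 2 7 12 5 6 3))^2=(0 7 12 3 2 5 6)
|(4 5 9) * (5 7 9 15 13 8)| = 12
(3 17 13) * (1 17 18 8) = (1 17 13 3 18 8) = [0, 17, 2, 18, 4, 5, 6, 7, 1, 9, 10, 11, 12, 3, 14, 15, 16, 13, 8]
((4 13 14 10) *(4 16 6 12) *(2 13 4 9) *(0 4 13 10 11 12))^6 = (0 9 4 2 13 10 14 16 11 6 12)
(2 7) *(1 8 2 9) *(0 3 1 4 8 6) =(0 3 1 6)(2 7 9 4 8) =[3, 6, 7, 1, 8, 5, 0, 9, 2, 4]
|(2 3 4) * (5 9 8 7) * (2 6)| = 4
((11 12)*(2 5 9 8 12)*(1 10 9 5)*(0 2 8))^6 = (12)(0 2 1 10 9)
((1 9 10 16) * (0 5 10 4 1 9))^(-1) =((0 5 10 16 9 4 1))^(-1) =(0 1 4 9 16 10 5)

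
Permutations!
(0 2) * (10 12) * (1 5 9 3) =(0 2)(1 5 9 3)(10 12) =[2, 5, 0, 1, 4, 9, 6, 7, 8, 3, 12, 11, 10]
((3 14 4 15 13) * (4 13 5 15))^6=((3 14 13)(5 15))^6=(15)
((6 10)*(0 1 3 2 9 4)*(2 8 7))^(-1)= ((0 1 3 8 7 2 9 4)(6 10))^(-1)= (0 4 9 2 7 8 3 1)(6 10)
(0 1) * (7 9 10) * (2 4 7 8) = (0 1)(2 4 7 9 10 8) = [1, 0, 4, 3, 7, 5, 6, 9, 2, 10, 8]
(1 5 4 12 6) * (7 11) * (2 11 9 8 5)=(1 2 11 7 9 8 5 4 12 6)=[0, 2, 11, 3, 12, 4, 1, 9, 5, 8, 10, 7, 6]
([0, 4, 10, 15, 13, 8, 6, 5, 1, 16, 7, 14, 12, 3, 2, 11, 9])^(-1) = (1 8 5 7 10 2 14 11 15 3 13 4)(9 16)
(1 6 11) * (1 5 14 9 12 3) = (1 6 11 5 14 9 12 3) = [0, 6, 2, 1, 4, 14, 11, 7, 8, 12, 10, 5, 3, 13, 9]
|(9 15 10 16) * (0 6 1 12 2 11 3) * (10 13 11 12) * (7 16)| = 22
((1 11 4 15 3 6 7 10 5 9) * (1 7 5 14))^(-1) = (1 14 10 7 9 5 6 3 15 4 11)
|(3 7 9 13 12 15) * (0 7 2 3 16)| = |(0 7 9 13 12 15 16)(2 3)| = 14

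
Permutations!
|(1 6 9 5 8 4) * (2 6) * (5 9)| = 6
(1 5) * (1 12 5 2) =(1 2)(5 12) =[0, 2, 1, 3, 4, 12, 6, 7, 8, 9, 10, 11, 5]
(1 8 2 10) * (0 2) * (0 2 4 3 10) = (0 4 3 10 1 8 2) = [4, 8, 0, 10, 3, 5, 6, 7, 2, 9, 1]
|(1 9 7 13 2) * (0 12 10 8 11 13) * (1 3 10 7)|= |(0 12 7)(1 9)(2 3 10 8 11 13)|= 6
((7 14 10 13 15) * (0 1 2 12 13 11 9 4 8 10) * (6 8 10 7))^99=((0 1 2 12 13 15 6 8 7 14)(4 10 11 9))^99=(0 14 7 8 6 15 13 12 2 1)(4 9 11 10)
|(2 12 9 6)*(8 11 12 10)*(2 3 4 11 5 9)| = |(2 10 8 5 9 6 3 4 11 12)| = 10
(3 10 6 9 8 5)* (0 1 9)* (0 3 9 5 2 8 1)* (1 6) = [0, 5, 8, 10, 4, 9, 3, 7, 2, 6, 1] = (1 5 9 6 3 10)(2 8)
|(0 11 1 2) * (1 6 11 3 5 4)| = 6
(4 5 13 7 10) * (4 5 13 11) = (4 13 7 10 5 11) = [0, 1, 2, 3, 13, 11, 6, 10, 8, 9, 5, 4, 12, 7]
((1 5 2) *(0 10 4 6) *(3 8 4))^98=((0 10 3 8 4 6)(1 5 2))^98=(0 3 4)(1 2 5)(6 10 8)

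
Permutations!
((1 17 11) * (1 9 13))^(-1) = ((1 17 11 9 13))^(-1) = (1 13 9 11 17)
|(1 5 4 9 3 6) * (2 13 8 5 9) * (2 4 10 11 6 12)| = |(1 9 3 12 2 13 8 5 10 11 6)| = 11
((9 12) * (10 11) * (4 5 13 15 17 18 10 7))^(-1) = (4 7 11 10 18 17 15 13 5)(9 12)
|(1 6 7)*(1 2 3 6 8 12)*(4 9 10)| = |(1 8 12)(2 3 6 7)(4 9 10)| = 12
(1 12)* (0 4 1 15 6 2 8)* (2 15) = (0 4 1 12 2 8)(6 15) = [4, 12, 8, 3, 1, 5, 15, 7, 0, 9, 10, 11, 2, 13, 14, 6]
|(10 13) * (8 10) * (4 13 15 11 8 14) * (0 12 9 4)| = 12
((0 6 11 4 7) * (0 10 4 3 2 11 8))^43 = ((0 6 8)(2 11 3)(4 7 10))^43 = (0 6 8)(2 11 3)(4 7 10)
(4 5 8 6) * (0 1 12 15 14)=(0 1 12 15 14)(4 5 8 6)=[1, 12, 2, 3, 5, 8, 4, 7, 6, 9, 10, 11, 15, 13, 0, 14]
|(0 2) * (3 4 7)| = |(0 2)(3 4 7)| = 6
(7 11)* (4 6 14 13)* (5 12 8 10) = (4 6 14 13)(5 12 8 10)(7 11) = [0, 1, 2, 3, 6, 12, 14, 11, 10, 9, 5, 7, 8, 4, 13]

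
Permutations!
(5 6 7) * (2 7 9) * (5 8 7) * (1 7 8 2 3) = (1 7 2 5 6 9 3) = [0, 7, 5, 1, 4, 6, 9, 2, 8, 3]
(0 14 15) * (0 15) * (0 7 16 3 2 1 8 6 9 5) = (0 14 7 16 3 2 1 8 6 9 5) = [14, 8, 1, 2, 4, 0, 9, 16, 6, 5, 10, 11, 12, 13, 7, 15, 3]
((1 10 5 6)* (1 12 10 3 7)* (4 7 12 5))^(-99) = ((1 3 12 10 4 7)(5 6))^(-99) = (1 10)(3 4)(5 6)(7 12)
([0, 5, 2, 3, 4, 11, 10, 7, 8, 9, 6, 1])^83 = (1 11 5)(6 10)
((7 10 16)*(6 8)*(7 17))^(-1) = (6 8)(7 17 16 10)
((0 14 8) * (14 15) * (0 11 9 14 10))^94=(0 15 10)(8 9)(11 14)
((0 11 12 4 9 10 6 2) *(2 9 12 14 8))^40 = ((0 11 14 8 2)(4 12)(6 9 10))^40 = (14)(6 9 10)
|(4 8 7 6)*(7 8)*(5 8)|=6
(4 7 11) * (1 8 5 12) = (1 8 5 12)(4 7 11) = [0, 8, 2, 3, 7, 12, 6, 11, 5, 9, 10, 4, 1]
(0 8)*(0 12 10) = (0 8 12 10) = [8, 1, 2, 3, 4, 5, 6, 7, 12, 9, 0, 11, 10]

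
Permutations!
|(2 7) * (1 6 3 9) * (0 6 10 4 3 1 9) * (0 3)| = 10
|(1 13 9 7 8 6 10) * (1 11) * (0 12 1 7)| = |(0 12 1 13 9)(6 10 11 7 8)| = 5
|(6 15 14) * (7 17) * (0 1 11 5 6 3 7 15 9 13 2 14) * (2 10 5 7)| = |(0 1 11 7 17 15)(2 14 3)(5 6 9 13 10)| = 30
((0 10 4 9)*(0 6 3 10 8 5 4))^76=((0 8 5 4 9 6 3 10))^76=(0 9)(3 5)(4 10)(6 8)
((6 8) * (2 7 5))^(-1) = ((2 7 5)(6 8))^(-1) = (2 5 7)(6 8)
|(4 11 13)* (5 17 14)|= |(4 11 13)(5 17 14)|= 3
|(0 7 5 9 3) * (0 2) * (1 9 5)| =6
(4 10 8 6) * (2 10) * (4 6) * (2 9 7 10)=(4 9 7 10 8)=[0, 1, 2, 3, 9, 5, 6, 10, 4, 7, 8]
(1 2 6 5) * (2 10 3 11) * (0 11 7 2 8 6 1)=(0 11 8 6 5)(1 10 3 7 2)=[11, 10, 1, 7, 4, 0, 5, 2, 6, 9, 3, 8]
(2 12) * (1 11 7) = (1 11 7)(2 12) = [0, 11, 12, 3, 4, 5, 6, 1, 8, 9, 10, 7, 2]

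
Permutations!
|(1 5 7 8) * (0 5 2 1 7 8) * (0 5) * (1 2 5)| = 4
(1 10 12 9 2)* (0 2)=(0 2 1 10 12 9)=[2, 10, 1, 3, 4, 5, 6, 7, 8, 0, 12, 11, 9]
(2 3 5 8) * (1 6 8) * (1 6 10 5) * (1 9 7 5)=[0, 10, 3, 9, 4, 6, 8, 5, 2, 7, 1]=(1 10)(2 3 9 7 5 6 8)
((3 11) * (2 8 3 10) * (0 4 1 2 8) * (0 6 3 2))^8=((0 4 1)(2 6 3 11 10 8))^8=(0 1 4)(2 3 10)(6 11 8)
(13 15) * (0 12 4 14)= (0 12 4 14)(13 15)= [12, 1, 2, 3, 14, 5, 6, 7, 8, 9, 10, 11, 4, 15, 0, 13]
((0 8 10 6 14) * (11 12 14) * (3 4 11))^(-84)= (0 11 6)(3 8 12)(4 10 14)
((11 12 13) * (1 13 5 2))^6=((1 13 11 12 5 2))^6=(13)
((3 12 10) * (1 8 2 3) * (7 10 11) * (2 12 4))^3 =(1 11)(7 8)(10 12)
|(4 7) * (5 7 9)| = 4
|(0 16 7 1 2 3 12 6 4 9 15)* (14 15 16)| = |(0 14 15)(1 2 3 12 6 4 9 16 7)| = 9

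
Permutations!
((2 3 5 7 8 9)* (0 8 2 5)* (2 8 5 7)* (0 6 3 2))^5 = (0 5)(3 6)(7 9 8)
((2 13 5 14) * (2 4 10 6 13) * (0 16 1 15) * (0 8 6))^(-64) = (0 1 8 13 14 10 16 15 6 5 4)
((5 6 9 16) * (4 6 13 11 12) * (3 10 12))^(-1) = ((3 10 12 4 6 9 16 5 13 11))^(-1) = (3 11 13 5 16 9 6 4 12 10)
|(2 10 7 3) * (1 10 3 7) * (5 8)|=2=|(1 10)(2 3)(5 8)|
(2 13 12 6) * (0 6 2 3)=(0 6 3)(2 13 12)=[6, 1, 13, 0, 4, 5, 3, 7, 8, 9, 10, 11, 2, 12]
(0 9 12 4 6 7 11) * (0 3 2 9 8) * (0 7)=(0 8 7 11 3 2 9 12 4 6)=[8, 1, 9, 2, 6, 5, 0, 11, 7, 12, 10, 3, 4]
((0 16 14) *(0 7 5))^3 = (0 7 16 5 14) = ((0 16 14 7 5))^3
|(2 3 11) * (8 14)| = |(2 3 11)(8 14)| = 6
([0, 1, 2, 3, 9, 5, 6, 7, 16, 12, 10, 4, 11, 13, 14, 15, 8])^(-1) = (4 11 12 9)(8 16)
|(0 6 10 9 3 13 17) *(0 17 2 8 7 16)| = 10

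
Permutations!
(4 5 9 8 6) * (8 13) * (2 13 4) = (2 13 8 6)(4 5 9) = [0, 1, 13, 3, 5, 9, 2, 7, 6, 4, 10, 11, 12, 8]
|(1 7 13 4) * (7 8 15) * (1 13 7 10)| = |(1 8 15 10)(4 13)| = 4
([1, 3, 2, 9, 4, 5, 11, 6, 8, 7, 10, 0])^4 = [7, 6, 2, 11, 4, 5, 3, 1, 8, 0, 10, 9]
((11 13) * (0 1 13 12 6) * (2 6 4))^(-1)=(0 6 2 4 12 11 13 1)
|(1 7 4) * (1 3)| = |(1 7 4 3)| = 4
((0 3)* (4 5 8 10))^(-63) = (0 3)(4 5 8 10)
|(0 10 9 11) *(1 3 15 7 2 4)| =12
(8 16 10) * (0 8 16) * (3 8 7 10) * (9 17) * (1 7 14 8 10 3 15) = (0 14 8)(1 7 3 10 16 15)(9 17) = [14, 7, 2, 10, 4, 5, 6, 3, 0, 17, 16, 11, 12, 13, 8, 1, 15, 9]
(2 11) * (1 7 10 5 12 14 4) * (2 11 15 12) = (1 7 10 5 2 15 12 14 4) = [0, 7, 15, 3, 1, 2, 6, 10, 8, 9, 5, 11, 14, 13, 4, 12]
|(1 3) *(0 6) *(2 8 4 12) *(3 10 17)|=4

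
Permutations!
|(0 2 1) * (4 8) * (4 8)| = 3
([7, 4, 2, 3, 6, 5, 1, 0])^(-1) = [7, 6, 2, 3, 1, 5, 4, 0]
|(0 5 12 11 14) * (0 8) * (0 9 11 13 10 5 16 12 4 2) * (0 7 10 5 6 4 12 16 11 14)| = 30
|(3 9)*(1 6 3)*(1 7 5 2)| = |(1 6 3 9 7 5 2)| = 7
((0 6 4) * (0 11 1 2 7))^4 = ((0 6 4 11 1 2 7))^4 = (0 1 6 2 4 7 11)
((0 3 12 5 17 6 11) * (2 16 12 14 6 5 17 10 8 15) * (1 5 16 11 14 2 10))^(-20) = (8 15 10)(12 17 16)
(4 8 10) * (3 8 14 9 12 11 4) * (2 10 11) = (2 10 3 8 11 4 14 9 12) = [0, 1, 10, 8, 14, 5, 6, 7, 11, 12, 3, 4, 2, 13, 9]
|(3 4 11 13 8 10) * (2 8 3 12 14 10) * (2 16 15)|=12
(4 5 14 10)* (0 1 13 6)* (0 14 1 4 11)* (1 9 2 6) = (0 4 5 9 2 6 14 10 11)(1 13) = [4, 13, 6, 3, 5, 9, 14, 7, 8, 2, 11, 0, 12, 1, 10]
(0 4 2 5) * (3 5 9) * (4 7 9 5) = (0 7 9 3 4 2 5) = [7, 1, 5, 4, 2, 0, 6, 9, 8, 3]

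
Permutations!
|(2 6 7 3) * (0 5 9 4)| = |(0 5 9 4)(2 6 7 3)| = 4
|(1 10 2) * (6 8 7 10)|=6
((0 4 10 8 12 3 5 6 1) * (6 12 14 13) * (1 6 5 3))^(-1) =(0 1 12 5 13 14 8 10 4)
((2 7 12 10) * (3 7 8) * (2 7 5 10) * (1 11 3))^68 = (1 7 11 12 3 2 5 8 10)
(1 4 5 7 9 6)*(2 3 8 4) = (1 2 3 8 4 5 7 9 6) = [0, 2, 3, 8, 5, 7, 1, 9, 4, 6]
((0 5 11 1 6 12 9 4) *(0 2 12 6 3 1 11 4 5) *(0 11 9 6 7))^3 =((0 11 9 5 4 2 12 6 7)(1 3))^3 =(0 5 12)(1 3)(2 7 9)(4 6 11)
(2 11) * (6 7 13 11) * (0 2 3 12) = (0 2 6 7 13 11 3 12) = [2, 1, 6, 12, 4, 5, 7, 13, 8, 9, 10, 3, 0, 11]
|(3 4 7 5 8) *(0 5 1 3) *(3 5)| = 7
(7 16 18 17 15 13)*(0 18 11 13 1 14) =(0 18 17 15 1 14)(7 16 11 13) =[18, 14, 2, 3, 4, 5, 6, 16, 8, 9, 10, 13, 12, 7, 0, 1, 11, 15, 17]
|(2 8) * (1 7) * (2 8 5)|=2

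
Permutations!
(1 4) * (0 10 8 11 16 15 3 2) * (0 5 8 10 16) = (0 16 15 3 2 5 8 11)(1 4) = [16, 4, 5, 2, 1, 8, 6, 7, 11, 9, 10, 0, 12, 13, 14, 3, 15]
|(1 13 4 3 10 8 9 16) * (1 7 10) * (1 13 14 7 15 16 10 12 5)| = 30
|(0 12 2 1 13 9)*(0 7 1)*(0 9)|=7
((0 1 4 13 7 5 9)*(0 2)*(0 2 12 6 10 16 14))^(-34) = (0 4 7 9 6 16)(1 13 5 12 10 14)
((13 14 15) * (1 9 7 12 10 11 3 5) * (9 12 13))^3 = ((1 12 10 11 3 5)(7 13 14 15 9))^3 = (1 11)(3 12)(5 10)(7 15 13 9 14)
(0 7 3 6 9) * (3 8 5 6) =[7, 1, 2, 3, 4, 6, 9, 8, 5, 0] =(0 7 8 5 6 9)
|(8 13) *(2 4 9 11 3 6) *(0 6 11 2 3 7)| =30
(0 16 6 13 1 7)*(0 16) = (1 7 16 6 13) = [0, 7, 2, 3, 4, 5, 13, 16, 8, 9, 10, 11, 12, 1, 14, 15, 6]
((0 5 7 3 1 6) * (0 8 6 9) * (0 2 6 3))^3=((0 5 7)(1 9 2 6 8 3))^3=(1 6)(2 3)(8 9)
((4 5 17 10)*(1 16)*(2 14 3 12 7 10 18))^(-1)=((1 16)(2 14 3 12 7 10 4 5 17 18))^(-1)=(1 16)(2 18 17 5 4 10 7 12 3 14)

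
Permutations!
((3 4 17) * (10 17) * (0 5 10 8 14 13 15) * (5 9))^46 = (0 5 17 4 14 15 9 10 3 8 13)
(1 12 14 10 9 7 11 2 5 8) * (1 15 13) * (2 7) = [0, 12, 5, 3, 4, 8, 6, 11, 15, 2, 9, 7, 14, 1, 10, 13] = (1 12 14 10 9 2 5 8 15 13)(7 11)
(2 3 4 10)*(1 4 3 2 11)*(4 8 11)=(1 8 11)(4 10)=[0, 8, 2, 3, 10, 5, 6, 7, 11, 9, 4, 1]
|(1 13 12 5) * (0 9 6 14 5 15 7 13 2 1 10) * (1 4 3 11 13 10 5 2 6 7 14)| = |(0 9 7 10)(1 6)(2 4 3 11 13 12 15 14)| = 8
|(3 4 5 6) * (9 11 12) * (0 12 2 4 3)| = |(0 12 9 11 2 4 5 6)| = 8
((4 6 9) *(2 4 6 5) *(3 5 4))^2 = ((2 3 5)(6 9))^2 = (9)(2 5 3)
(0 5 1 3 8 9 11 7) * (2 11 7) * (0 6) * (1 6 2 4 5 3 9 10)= (0 3 8 10 1 9 7 2 11 4 5 6)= [3, 9, 11, 8, 5, 6, 0, 2, 10, 7, 1, 4]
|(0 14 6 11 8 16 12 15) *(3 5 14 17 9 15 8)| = 60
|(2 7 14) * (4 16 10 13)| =12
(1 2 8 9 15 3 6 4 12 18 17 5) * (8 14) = (1 2 14 8 9 15 3 6 4 12 18 17 5) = [0, 2, 14, 6, 12, 1, 4, 7, 9, 15, 10, 11, 18, 13, 8, 3, 16, 5, 17]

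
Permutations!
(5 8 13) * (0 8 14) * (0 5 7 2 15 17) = (0 8 13 7 2 15 17)(5 14) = [8, 1, 15, 3, 4, 14, 6, 2, 13, 9, 10, 11, 12, 7, 5, 17, 16, 0]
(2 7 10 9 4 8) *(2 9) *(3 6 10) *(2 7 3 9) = [0, 1, 3, 6, 8, 5, 10, 9, 2, 4, 7] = (2 3 6 10 7 9 4 8)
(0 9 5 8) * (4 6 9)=(0 4 6 9 5 8)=[4, 1, 2, 3, 6, 8, 9, 7, 0, 5]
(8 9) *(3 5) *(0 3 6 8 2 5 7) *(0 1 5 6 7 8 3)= (1 5 7)(2 6 3 8 9)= [0, 5, 6, 8, 4, 7, 3, 1, 9, 2]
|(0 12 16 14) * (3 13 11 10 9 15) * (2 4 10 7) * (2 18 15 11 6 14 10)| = 26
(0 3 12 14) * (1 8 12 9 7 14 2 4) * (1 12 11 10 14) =(0 3 9 7 1 8 11 10 14)(2 4 12) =[3, 8, 4, 9, 12, 5, 6, 1, 11, 7, 14, 10, 2, 13, 0]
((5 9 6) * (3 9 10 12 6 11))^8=(12)(3 11 9)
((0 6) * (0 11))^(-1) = (0 11 6)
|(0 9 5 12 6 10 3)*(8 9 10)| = 15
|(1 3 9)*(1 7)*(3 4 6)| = |(1 4 6 3 9 7)| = 6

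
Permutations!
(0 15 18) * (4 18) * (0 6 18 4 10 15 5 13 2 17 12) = [5, 1, 17, 3, 4, 13, 18, 7, 8, 9, 15, 11, 0, 2, 14, 10, 16, 12, 6] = (0 5 13 2 17 12)(6 18)(10 15)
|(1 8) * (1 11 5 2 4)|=6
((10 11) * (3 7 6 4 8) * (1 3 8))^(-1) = ((1 3 7 6 4)(10 11))^(-1) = (1 4 6 7 3)(10 11)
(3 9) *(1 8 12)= [0, 8, 2, 9, 4, 5, 6, 7, 12, 3, 10, 11, 1]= (1 8 12)(3 9)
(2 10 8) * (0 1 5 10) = [1, 5, 0, 3, 4, 10, 6, 7, 2, 9, 8] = (0 1 5 10 8 2)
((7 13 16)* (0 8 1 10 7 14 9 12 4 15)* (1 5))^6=(0 13 15 7 4 10 12 1 9 5 14 8 16)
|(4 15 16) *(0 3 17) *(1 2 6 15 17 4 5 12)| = |(0 3 4 17)(1 2 6 15 16 5 12)| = 28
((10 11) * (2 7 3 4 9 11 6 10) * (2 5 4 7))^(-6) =((3 7)(4 9 11 5)(6 10))^(-6) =(4 11)(5 9)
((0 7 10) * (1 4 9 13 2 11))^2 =(0 10 7)(1 9 2)(4 13 11)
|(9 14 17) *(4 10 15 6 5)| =15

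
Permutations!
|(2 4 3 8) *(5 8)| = 5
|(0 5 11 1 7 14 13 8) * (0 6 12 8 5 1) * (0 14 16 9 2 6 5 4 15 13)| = |(0 1 7 16 9 2 6 12 8 5 11 14)(4 15 13)| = 12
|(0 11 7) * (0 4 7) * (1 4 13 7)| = |(0 11)(1 4)(7 13)| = 2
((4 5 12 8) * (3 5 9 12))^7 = ((3 5)(4 9 12 8))^7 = (3 5)(4 8 12 9)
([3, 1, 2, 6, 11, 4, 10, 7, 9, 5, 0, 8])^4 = (4 5 9 8 11)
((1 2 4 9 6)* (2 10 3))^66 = (1 2 6 3 9 10 4)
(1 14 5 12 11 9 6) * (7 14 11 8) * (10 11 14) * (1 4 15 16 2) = (1 14 5 12 8 7 10 11 9 6 4 15 16 2) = [0, 14, 1, 3, 15, 12, 4, 10, 7, 6, 11, 9, 8, 13, 5, 16, 2]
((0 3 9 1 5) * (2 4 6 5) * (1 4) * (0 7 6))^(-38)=(0 9)(3 4)(5 7 6)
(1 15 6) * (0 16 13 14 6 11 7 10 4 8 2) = (0 16 13 14 6 1 15 11 7 10 4 8 2) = [16, 15, 0, 3, 8, 5, 1, 10, 2, 9, 4, 7, 12, 14, 6, 11, 13]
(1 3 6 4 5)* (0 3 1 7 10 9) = (0 3 6 4 5 7 10 9) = [3, 1, 2, 6, 5, 7, 4, 10, 8, 0, 9]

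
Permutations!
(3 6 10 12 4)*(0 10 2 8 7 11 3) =(0 10 12 4)(2 8 7 11 3 6) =[10, 1, 8, 6, 0, 5, 2, 11, 7, 9, 12, 3, 4]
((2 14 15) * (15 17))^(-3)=((2 14 17 15))^(-3)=(2 14 17 15)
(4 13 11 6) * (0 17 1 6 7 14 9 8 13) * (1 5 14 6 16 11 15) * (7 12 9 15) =[17, 16, 2, 3, 0, 14, 4, 6, 13, 8, 10, 12, 9, 7, 15, 1, 11, 5] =(0 17 5 14 15 1 16 11 12 9 8 13 7 6 4)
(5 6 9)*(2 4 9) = (2 4 9 5 6) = [0, 1, 4, 3, 9, 6, 2, 7, 8, 5]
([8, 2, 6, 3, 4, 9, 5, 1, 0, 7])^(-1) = (0 8)(1 7 9 5 6 2)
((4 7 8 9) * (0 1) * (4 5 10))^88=((0 1)(4 7 8 9 5 10))^88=(4 5 8)(7 10 9)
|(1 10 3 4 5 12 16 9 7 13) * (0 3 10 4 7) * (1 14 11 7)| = 8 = |(0 3 1 4 5 12 16 9)(7 13 14 11)|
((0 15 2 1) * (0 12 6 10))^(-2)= (0 6 1 15 10 12 2)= ((0 15 2 1 12 6 10))^(-2)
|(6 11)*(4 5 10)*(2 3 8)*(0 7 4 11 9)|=24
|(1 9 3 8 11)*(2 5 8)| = 7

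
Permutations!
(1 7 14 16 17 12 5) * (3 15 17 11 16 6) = (1 7 14 6 3 15 17 12 5)(11 16) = [0, 7, 2, 15, 4, 1, 3, 14, 8, 9, 10, 16, 5, 13, 6, 17, 11, 12]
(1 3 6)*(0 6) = (0 6 1 3) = [6, 3, 2, 0, 4, 5, 1]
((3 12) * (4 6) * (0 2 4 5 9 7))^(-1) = ((0 2 4 6 5 9 7)(3 12))^(-1) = (0 7 9 5 6 4 2)(3 12)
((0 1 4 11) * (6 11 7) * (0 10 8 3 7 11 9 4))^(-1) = ((0 1)(3 7 6 9 4 11 10 8))^(-1) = (0 1)(3 8 10 11 4 9 6 7)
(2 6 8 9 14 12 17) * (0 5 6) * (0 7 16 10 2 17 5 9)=(17)(0 9 14 12 5 6 8)(2 7 16 10)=[9, 1, 7, 3, 4, 6, 8, 16, 0, 14, 2, 11, 5, 13, 12, 15, 10, 17]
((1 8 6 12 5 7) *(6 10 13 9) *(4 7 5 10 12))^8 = (1 7 4 6 9 13 10 12 8) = ((1 8 12 10 13 9 6 4 7))^8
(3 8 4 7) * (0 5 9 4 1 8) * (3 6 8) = (0 5 9 4 7 6 8 1 3) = [5, 3, 2, 0, 7, 9, 8, 6, 1, 4]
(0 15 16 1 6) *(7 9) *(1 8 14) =(0 15 16 8 14 1 6)(7 9) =[15, 6, 2, 3, 4, 5, 0, 9, 14, 7, 10, 11, 12, 13, 1, 16, 8]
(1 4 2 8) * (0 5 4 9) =(0 5 4 2 8 1 9) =[5, 9, 8, 3, 2, 4, 6, 7, 1, 0]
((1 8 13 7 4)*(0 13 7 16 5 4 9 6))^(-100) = (16)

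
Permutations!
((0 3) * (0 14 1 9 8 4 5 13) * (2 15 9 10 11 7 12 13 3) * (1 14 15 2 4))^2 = ((0 4 5 3 15 9 8 1 10 11 7 12 13))^2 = (0 5 15 8 10 7 13 4 3 9 1 11 12)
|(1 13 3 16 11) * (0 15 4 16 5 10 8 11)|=28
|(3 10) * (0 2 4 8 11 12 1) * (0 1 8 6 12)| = |(0 2 4 6 12 8 11)(3 10)| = 14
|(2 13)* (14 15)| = 2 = |(2 13)(14 15)|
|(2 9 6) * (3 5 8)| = |(2 9 6)(3 5 8)| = 3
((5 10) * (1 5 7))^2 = (1 10)(5 7)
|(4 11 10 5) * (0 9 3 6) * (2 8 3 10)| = 10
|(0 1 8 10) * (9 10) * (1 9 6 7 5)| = 15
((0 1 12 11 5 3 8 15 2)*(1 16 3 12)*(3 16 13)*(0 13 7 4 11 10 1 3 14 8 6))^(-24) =((16)(0 7 4 11 5 12 10 1 3 6)(2 13 14 8 15))^(-24) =(16)(0 10 4 3 5)(1 11 6 12 7)(2 13 14 8 15)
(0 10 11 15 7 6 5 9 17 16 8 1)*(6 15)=(0 10 11 6 5 9 17 16 8 1)(7 15)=[10, 0, 2, 3, 4, 9, 5, 15, 1, 17, 11, 6, 12, 13, 14, 7, 8, 16]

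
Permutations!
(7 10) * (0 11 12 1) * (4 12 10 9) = (0 11 10 7 9 4 12 1) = [11, 0, 2, 3, 12, 5, 6, 9, 8, 4, 7, 10, 1]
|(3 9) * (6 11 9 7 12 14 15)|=|(3 7 12 14 15 6 11 9)|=8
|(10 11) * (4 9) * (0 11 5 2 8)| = 6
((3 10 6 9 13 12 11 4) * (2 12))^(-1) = (2 13 9 6 10 3 4 11 12)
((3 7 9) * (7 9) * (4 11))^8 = (11)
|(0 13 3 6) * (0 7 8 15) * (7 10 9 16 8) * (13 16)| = |(0 16 8 15)(3 6 10 9 13)| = 20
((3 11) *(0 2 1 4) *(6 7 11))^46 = (0 1)(2 4)(3 7)(6 11)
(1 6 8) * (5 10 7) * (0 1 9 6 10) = (0 1 10 7 5)(6 8 9) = [1, 10, 2, 3, 4, 0, 8, 5, 9, 6, 7]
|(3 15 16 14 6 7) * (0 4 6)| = |(0 4 6 7 3 15 16 14)| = 8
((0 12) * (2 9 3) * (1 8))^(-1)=(0 12)(1 8)(2 3 9)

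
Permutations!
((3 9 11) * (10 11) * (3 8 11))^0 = ((3 9 10)(8 11))^0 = (11)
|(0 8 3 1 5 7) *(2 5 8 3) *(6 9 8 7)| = |(0 3 1 7)(2 5 6 9 8)| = 20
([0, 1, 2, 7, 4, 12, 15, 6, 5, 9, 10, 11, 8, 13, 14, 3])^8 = [0, 1, 2, 3, 4, 8, 6, 7, 12, 9, 10, 11, 5, 13, 14, 15]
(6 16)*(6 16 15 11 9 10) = [0, 1, 2, 3, 4, 5, 15, 7, 8, 10, 6, 9, 12, 13, 14, 11, 16] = (16)(6 15 11 9 10)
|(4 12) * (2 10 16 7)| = |(2 10 16 7)(4 12)| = 4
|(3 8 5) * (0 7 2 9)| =|(0 7 2 9)(3 8 5)| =12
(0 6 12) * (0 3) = (0 6 12 3) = [6, 1, 2, 0, 4, 5, 12, 7, 8, 9, 10, 11, 3]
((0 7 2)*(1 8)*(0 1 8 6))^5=(8)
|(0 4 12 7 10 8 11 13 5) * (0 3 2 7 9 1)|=|(0 4 12 9 1)(2 7 10 8 11 13 5 3)|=40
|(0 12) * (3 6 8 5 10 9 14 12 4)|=10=|(0 4 3 6 8 5 10 9 14 12)|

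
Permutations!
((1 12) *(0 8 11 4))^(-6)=((0 8 11 4)(1 12))^(-6)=(12)(0 11)(4 8)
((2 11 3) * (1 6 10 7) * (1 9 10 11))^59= ((1 6 11 3 2)(7 9 10))^59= (1 2 3 11 6)(7 10 9)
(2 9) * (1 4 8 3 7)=(1 4 8 3 7)(2 9)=[0, 4, 9, 7, 8, 5, 6, 1, 3, 2]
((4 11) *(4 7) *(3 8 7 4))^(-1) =(3 7 8)(4 11)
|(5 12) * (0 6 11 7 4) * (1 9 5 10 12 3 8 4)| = 10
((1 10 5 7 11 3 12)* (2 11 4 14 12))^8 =((1 10 5 7 4 14 12)(2 11 3))^8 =(1 10 5 7 4 14 12)(2 3 11)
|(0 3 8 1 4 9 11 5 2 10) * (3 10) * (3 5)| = 6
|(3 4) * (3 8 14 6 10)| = 6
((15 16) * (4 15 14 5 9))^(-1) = (4 9 5 14 16 15)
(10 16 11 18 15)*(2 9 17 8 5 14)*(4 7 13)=(2 9 17 8 5 14)(4 7 13)(10 16 11 18 15)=[0, 1, 9, 3, 7, 14, 6, 13, 5, 17, 16, 18, 12, 4, 2, 10, 11, 8, 15]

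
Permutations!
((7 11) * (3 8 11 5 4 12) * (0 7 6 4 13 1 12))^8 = (0 11 12 5 4 8 1 7 6 3 13)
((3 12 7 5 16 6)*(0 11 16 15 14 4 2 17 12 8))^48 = (17)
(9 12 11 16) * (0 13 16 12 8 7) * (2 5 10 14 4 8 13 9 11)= (0 9 13 16 11 12 2 5 10 14 4 8 7)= [9, 1, 5, 3, 8, 10, 6, 0, 7, 13, 14, 12, 2, 16, 4, 15, 11]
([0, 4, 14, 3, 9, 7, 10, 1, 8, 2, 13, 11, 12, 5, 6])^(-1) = [0, 7, 9, 3, 1, 13, 14, 5, 8, 4, 6, 11, 12, 10, 2]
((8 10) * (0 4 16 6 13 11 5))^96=(0 11 6 4 5 13 16)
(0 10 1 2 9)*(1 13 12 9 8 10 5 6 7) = [5, 2, 8, 3, 4, 6, 7, 1, 10, 0, 13, 11, 9, 12] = (0 5 6 7 1 2 8 10 13 12 9)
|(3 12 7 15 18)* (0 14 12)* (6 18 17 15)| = 14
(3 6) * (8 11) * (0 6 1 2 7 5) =(0 6 3 1 2 7 5)(8 11) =[6, 2, 7, 1, 4, 0, 3, 5, 11, 9, 10, 8]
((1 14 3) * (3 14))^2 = ((14)(1 3))^2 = (14)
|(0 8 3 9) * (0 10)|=5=|(0 8 3 9 10)|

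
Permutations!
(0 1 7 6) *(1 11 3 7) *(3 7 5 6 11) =(0 3 5 6)(7 11) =[3, 1, 2, 5, 4, 6, 0, 11, 8, 9, 10, 7]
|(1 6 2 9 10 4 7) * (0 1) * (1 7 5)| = 14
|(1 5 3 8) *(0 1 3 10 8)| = |(0 1 5 10 8 3)| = 6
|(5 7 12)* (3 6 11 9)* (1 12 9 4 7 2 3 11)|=12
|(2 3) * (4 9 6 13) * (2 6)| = |(2 3 6 13 4 9)| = 6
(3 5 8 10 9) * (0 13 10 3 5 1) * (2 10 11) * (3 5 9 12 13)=(0 3 1)(2 10 12 13 11)(5 8)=[3, 0, 10, 1, 4, 8, 6, 7, 5, 9, 12, 2, 13, 11]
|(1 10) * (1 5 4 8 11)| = |(1 10 5 4 8 11)| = 6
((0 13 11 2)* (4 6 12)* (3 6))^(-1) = ((0 13 11 2)(3 6 12 4))^(-1) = (0 2 11 13)(3 4 12 6)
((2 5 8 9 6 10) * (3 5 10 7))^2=((2 10)(3 5 8 9 6 7))^2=(10)(3 8 6)(5 9 7)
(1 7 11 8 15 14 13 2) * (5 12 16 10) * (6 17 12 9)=(1 7 11 8 15 14 13 2)(5 9 6 17 12 16 10)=[0, 7, 1, 3, 4, 9, 17, 11, 15, 6, 5, 8, 16, 2, 13, 14, 10, 12]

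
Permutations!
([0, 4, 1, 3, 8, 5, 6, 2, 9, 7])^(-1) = [0, 2, 7, 3, 1, 5, 6, 9, 4, 8]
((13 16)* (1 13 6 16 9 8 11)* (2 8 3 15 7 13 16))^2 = ((1 16 6 2 8 11)(3 15 7 13 9))^2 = (1 6 8)(2 11 16)(3 7 9 15 13)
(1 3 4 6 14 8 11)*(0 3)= [3, 0, 2, 4, 6, 5, 14, 7, 11, 9, 10, 1, 12, 13, 8]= (0 3 4 6 14 8 11 1)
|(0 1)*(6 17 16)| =6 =|(0 1)(6 17 16)|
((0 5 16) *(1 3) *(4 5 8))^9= (0 16 5 4 8)(1 3)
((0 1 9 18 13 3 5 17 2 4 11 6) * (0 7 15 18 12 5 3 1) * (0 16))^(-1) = ((0 16)(1 9 12 5 17 2 4 11 6 7 15 18 13))^(-1) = (0 16)(1 13 18 15 7 6 11 4 2 17 5 12 9)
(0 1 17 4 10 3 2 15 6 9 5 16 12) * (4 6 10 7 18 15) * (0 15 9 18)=(0 1 17 6 18 9 5 16 12 15 10 3 2 4 7)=[1, 17, 4, 2, 7, 16, 18, 0, 8, 5, 3, 11, 15, 13, 14, 10, 12, 6, 9]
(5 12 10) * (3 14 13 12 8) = (3 14 13 12 10 5 8) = [0, 1, 2, 14, 4, 8, 6, 7, 3, 9, 5, 11, 10, 12, 13]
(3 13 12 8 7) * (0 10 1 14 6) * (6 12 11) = (0 10 1 14 12 8 7 3 13 11 6) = [10, 14, 2, 13, 4, 5, 0, 3, 7, 9, 1, 6, 8, 11, 12]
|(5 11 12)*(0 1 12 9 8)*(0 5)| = |(0 1 12)(5 11 9 8)| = 12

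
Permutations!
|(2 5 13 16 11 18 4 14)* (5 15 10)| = 10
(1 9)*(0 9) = (0 9 1) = [9, 0, 2, 3, 4, 5, 6, 7, 8, 1]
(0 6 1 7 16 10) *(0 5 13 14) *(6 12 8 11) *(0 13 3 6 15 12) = (1 7 16 10 5 3 6)(8 11 15 12)(13 14) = [0, 7, 2, 6, 4, 3, 1, 16, 11, 9, 5, 15, 8, 14, 13, 12, 10]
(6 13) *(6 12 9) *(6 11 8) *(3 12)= (3 12 9 11 8 6 13)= [0, 1, 2, 12, 4, 5, 13, 7, 6, 11, 10, 8, 9, 3]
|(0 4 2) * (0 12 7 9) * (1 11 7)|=|(0 4 2 12 1 11 7 9)|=8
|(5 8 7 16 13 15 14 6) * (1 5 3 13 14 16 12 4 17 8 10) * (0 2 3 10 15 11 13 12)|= 56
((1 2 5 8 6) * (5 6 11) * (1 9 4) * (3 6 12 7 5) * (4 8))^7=(1 2 12 7 5 4)(3 9 11 6 8)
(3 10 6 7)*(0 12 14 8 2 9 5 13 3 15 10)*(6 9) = (0 12 14 8 2 6 7 15 10 9 5 13 3) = [12, 1, 6, 0, 4, 13, 7, 15, 2, 5, 9, 11, 14, 3, 8, 10]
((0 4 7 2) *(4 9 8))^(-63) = (0 4)(2 8)(7 9)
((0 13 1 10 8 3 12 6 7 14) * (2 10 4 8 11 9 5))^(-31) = (0 14 7 6 12 3 8 4 1 13)(2 5 9 11 10)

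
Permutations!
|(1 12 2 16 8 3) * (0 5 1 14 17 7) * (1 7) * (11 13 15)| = |(0 5 7)(1 12 2 16 8 3 14 17)(11 13 15)| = 24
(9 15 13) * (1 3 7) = (1 3 7)(9 15 13) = [0, 3, 2, 7, 4, 5, 6, 1, 8, 15, 10, 11, 12, 9, 14, 13]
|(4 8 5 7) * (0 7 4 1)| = 3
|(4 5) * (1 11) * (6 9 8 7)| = |(1 11)(4 5)(6 9 8 7)| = 4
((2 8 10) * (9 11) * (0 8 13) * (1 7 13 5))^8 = (13)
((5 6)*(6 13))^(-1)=(5 6 13)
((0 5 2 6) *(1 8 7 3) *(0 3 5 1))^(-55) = (0 1 8 7 5 2 6 3)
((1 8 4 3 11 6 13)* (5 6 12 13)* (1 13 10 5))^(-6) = (13)(1 3 10)(4 12 6)(5 8 11)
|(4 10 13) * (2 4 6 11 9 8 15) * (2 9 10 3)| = 12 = |(2 4 3)(6 11 10 13)(8 15 9)|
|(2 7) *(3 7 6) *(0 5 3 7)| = 3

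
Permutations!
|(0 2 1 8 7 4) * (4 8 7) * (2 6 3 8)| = 15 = |(0 6 3 8 4)(1 7 2)|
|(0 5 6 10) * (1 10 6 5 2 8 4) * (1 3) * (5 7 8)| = 9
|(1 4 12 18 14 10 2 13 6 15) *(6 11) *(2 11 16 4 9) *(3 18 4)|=12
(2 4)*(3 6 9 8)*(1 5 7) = (1 5 7)(2 4)(3 6 9 8) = [0, 5, 4, 6, 2, 7, 9, 1, 3, 8]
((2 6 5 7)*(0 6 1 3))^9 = ((0 6 5 7 2 1 3))^9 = (0 5 2 3 6 7 1)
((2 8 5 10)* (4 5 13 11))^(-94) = ((2 8 13 11 4 5 10))^(-94) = (2 4 8 5 13 10 11)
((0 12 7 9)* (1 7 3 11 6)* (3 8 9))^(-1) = (0 9 8 12)(1 6 11 3 7)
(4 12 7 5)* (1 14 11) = (1 14 11)(4 12 7 5) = [0, 14, 2, 3, 12, 4, 6, 5, 8, 9, 10, 1, 7, 13, 11]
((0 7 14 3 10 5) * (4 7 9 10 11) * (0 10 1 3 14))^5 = (14)(0 4 3 9 7 11 1)(5 10)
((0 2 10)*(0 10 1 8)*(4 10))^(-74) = ((0 2 1 8)(4 10))^(-74) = (10)(0 1)(2 8)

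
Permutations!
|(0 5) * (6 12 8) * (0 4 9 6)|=7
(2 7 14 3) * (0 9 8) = (0 9 8)(2 7 14 3) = [9, 1, 7, 2, 4, 5, 6, 14, 0, 8, 10, 11, 12, 13, 3]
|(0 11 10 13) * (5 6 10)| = 6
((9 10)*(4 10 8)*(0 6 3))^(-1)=((0 6 3)(4 10 9 8))^(-1)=(0 3 6)(4 8 9 10)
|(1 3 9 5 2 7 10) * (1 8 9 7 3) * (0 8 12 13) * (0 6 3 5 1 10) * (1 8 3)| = 30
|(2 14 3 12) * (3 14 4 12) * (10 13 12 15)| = 6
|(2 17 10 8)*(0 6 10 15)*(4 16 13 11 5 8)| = 12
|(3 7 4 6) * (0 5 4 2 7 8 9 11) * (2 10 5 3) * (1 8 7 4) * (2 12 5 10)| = 12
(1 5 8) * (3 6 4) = (1 5 8)(3 6 4) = [0, 5, 2, 6, 3, 8, 4, 7, 1]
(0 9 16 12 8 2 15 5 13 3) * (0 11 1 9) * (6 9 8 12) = (1 8 2 15 5 13 3 11)(6 9 16) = [0, 8, 15, 11, 4, 13, 9, 7, 2, 16, 10, 1, 12, 3, 14, 5, 6]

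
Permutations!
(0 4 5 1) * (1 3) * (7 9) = (0 4 5 3 1)(7 9) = [4, 0, 2, 1, 5, 3, 6, 9, 8, 7]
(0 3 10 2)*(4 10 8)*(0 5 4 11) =(0 3 8 11)(2 5 4 10) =[3, 1, 5, 8, 10, 4, 6, 7, 11, 9, 2, 0]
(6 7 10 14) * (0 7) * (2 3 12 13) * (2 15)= (0 7 10 14 6)(2 3 12 13 15)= [7, 1, 3, 12, 4, 5, 0, 10, 8, 9, 14, 11, 13, 15, 6, 2]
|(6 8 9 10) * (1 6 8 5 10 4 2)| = |(1 6 5 10 8 9 4 2)| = 8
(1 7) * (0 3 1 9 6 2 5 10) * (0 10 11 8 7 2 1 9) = (0 3 9 6 1 2 5 11 8 7) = [3, 2, 5, 9, 4, 11, 1, 0, 7, 6, 10, 8]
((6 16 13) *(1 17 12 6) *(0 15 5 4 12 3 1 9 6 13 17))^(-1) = ((0 15 5 4 12 13 9 6 16 17 3 1))^(-1) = (0 1 3 17 16 6 9 13 12 4 5 15)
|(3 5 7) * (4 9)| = 6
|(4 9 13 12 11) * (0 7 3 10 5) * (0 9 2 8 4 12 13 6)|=|(13)(0 7 3 10 5 9 6)(2 8 4)(11 12)|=42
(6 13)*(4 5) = (4 5)(6 13) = [0, 1, 2, 3, 5, 4, 13, 7, 8, 9, 10, 11, 12, 6]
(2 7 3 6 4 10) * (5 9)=(2 7 3 6 4 10)(5 9)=[0, 1, 7, 6, 10, 9, 4, 3, 8, 5, 2]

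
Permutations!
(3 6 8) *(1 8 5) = (1 8 3 6 5) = [0, 8, 2, 6, 4, 1, 5, 7, 3]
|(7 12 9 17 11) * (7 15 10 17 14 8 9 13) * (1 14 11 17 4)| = 24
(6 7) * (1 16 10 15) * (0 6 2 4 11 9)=(0 6 7 2 4 11 9)(1 16 10 15)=[6, 16, 4, 3, 11, 5, 7, 2, 8, 0, 15, 9, 12, 13, 14, 1, 10]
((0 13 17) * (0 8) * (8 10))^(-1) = (0 8 10 17 13)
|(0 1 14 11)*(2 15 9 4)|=4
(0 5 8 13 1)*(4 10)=(0 5 8 13 1)(4 10)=[5, 0, 2, 3, 10, 8, 6, 7, 13, 9, 4, 11, 12, 1]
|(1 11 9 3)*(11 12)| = |(1 12 11 9 3)| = 5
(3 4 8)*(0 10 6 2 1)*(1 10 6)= (0 6 2 10 1)(3 4 8)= [6, 0, 10, 4, 8, 5, 2, 7, 3, 9, 1]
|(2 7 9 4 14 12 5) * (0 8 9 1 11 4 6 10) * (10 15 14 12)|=7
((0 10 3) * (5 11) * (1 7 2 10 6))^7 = (5 11)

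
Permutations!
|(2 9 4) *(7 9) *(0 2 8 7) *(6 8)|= 10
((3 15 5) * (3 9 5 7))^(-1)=(3 7 15)(5 9)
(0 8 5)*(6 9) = (0 8 5)(6 9) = [8, 1, 2, 3, 4, 0, 9, 7, 5, 6]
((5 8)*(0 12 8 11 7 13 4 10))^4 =(0 11 10 5 4 8 13 12 7)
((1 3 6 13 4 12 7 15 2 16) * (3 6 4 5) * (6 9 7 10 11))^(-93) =((1 9 7 15 2 16)(3 4 12 10 11 6 13 5))^(-93) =(1 15)(2 9)(3 10 13 4 11 5 12 6)(7 16)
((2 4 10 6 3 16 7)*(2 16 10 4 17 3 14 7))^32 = (17)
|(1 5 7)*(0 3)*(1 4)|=|(0 3)(1 5 7 4)|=4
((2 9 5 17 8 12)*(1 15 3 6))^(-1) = ((1 15 3 6)(2 9 5 17 8 12))^(-1) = (1 6 3 15)(2 12 8 17 5 9)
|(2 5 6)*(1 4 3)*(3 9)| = 12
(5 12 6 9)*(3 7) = (3 7)(5 12 6 9) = [0, 1, 2, 7, 4, 12, 9, 3, 8, 5, 10, 11, 6]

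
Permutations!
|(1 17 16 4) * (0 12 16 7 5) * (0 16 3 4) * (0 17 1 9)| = 20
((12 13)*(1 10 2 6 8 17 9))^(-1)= (1 9 17 8 6 2 10)(12 13)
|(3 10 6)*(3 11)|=4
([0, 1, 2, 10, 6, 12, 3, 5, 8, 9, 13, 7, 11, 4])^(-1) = (3 6 4 13 10)(5 7 11 12)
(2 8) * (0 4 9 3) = [4, 1, 8, 0, 9, 5, 6, 7, 2, 3] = (0 4 9 3)(2 8)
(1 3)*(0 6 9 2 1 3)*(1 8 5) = (0 6 9 2 8 5 1) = [6, 0, 8, 3, 4, 1, 9, 7, 5, 2]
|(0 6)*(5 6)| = 3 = |(0 5 6)|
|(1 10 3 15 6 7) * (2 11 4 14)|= 12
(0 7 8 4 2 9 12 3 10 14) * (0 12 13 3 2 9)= (0 7 8 4 9 13 3 10 14 12 2)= [7, 1, 0, 10, 9, 5, 6, 8, 4, 13, 14, 11, 2, 3, 12]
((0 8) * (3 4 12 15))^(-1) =((0 8)(3 4 12 15))^(-1) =(0 8)(3 15 12 4)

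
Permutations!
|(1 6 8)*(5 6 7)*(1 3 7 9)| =|(1 9)(3 7 5 6 8)| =10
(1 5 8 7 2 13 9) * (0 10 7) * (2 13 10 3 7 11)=[3, 5, 10, 7, 4, 8, 6, 13, 0, 1, 11, 2, 12, 9]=(0 3 7 13 9 1 5 8)(2 10 11)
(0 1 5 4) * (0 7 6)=[1, 5, 2, 3, 7, 4, 0, 6]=(0 1 5 4 7 6)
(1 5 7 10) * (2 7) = [0, 5, 7, 3, 4, 2, 6, 10, 8, 9, 1] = (1 5 2 7 10)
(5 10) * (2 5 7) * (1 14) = (1 14)(2 5 10 7) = [0, 14, 5, 3, 4, 10, 6, 2, 8, 9, 7, 11, 12, 13, 1]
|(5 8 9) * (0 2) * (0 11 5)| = 6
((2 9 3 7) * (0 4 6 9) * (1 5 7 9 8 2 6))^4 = ((0 4 1 5 7 6 8 2)(3 9))^4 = (9)(0 7)(1 8)(2 5)(4 6)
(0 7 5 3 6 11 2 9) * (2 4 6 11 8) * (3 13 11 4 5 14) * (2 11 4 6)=(0 7 14 3 6 8 11 5 13 4 2 9)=[7, 1, 9, 6, 2, 13, 8, 14, 11, 0, 10, 5, 12, 4, 3]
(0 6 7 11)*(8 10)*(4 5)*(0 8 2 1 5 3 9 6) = (1 5 4 3 9 6 7 11 8 10 2) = [0, 5, 1, 9, 3, 4, 7, 11, 10, 6, 2, 8]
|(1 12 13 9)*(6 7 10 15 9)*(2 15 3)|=|(1 12 13 6 7 10 3 2 15 9)|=10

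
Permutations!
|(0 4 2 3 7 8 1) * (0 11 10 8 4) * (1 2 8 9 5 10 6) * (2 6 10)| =11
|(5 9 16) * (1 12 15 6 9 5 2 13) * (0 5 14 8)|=8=|(0 5 14 8)(1 12 15 6 9 16 2 13)|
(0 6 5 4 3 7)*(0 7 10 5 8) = [6, 1, 2, 10, 3, 4, 8, 7, 0, 9, 5] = (0 6 8)(3 10 5 4)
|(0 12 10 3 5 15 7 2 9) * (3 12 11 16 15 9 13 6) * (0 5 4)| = |(0 11 16 15 7 2 13 6 3 4)(5 9)(10 12)| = 10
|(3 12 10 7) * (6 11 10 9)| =|(3 12 9 6 11 10 7)| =7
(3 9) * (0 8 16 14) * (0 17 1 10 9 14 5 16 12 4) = (0 8 12 4)(1 10 9 3 14 17)(5 16) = [8, 10, 2, 14, 0, 16, 6, 7, 12, 3, 9, 11, 4, 13, 17, 15, 5, 1]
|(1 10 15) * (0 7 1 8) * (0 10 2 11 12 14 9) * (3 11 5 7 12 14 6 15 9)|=|(0 12 6 15 8 10 9)(1 2 5 7)(3 11 14)|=84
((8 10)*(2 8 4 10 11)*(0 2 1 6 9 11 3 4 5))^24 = (11)(0 3 5 8 10 2 4) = ((0 2 8 3 4 10 5)(1 6 9 11))^24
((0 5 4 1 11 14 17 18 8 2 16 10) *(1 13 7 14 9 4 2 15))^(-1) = (0 10 16 2 5)(1 15 8 18 17 14 7 13 4 9 11)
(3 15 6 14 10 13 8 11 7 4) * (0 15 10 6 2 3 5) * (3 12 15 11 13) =[11, 1, 12, 10, 5, 0, 14, 4, 13, 9, 3, 7, 15, 8, 6, 2] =(0 11 7 4 5)(2 12 15)(3 10)(6 14)(8 13)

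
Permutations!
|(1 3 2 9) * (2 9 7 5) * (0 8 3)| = |(0 8 3 9 1)(2 7 5)| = 15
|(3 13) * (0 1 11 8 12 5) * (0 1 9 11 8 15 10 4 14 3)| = |(0 9 11 15 10 4 14 3 13)(1 8 12 5)| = 36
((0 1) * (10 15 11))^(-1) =(0 1)(10 11 15) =((0 1)(10 15 11))^(-1)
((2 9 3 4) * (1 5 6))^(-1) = (1 6 5)(2 4 3 9)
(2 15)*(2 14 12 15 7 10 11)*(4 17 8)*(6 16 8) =[0, 1, 7, 3, 17, 5, 16, 10, 4, 9, 11, 2, 15, 13, 12, 14, 8, 6] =(2 7 10 11)(4 17 6 16 8)(12 15 14)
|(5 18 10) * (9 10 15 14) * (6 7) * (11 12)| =6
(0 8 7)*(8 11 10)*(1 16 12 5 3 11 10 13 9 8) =(0 10 1 16 12 5 3 11 13 9 8 7) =[10, 16, 2, 11, 4, 3, 6, 0, 7, 8, 1, 13, 5, 9, 14, 15, 12]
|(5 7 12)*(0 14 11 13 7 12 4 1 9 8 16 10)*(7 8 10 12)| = 13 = |(0 14 11 13 8 16 12 5 7 4 1 9 10)|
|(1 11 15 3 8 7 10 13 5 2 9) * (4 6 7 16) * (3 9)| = 20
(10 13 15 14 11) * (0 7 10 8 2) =(0 7 10 13 15 14 11 8 2) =[7, 1, 0, 3, 4, 5, 6, 10, 2, 9, 13, 8, 12, 15, 11, 14]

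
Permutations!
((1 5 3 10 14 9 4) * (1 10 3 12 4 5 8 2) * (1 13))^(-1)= ((1 8 2 13)(4 10 14 9 5 12))^(-1)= (1 13 2 8)(4 12 5 9 14 10)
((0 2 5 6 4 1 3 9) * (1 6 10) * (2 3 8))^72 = ((0 3 9)(1 8 2 5 10)(4 6))^72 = (1 2 10 8 5)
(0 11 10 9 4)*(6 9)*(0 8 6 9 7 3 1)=[11, 0, 2, 1, 8, 5, 7, 3, 6, 4, 9, 10]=(0 11 10 9 4 8 6 7 3 1)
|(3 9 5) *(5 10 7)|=|(3 9 10 7 5)|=5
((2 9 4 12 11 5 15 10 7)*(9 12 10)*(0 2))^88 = (0 10 9 5 12)(2 7 4 15 11)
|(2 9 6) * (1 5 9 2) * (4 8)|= 4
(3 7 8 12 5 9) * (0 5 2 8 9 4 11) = (0 5 4 11)(2 8 12)(3 7 9) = [5, 1, 8, 7, 11, 4, 6, 9, 12, 3, 10, 0, 2]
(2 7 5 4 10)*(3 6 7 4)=(2 4 10)(3 6 7 5)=[0, 1, 4, 6, 10, 3, 7, 5, 8, 9, 2]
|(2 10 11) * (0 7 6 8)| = |(0 7 6 8)(2 10 11)| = 12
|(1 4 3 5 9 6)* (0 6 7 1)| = 6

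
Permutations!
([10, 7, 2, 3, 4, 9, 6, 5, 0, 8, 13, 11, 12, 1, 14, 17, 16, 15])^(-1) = (0 8 9 5 7 1 13 10)(15 17)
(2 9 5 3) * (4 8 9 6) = (2 6 4 8 9 5 3) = [0, 1, 6, 2, 8, 3, 4, 7, 9, 5]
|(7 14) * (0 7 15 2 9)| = 6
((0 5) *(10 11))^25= (0 5)(10 11)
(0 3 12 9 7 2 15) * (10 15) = (0 3 12 9 7 2 10 15) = [3, 1, 10, 12, 4, 5, 6, 2, 8, 7, 15, 11, 9, 13, 14, 0]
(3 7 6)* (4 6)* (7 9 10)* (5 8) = (3 9 10 7 4 6)(5 8) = [0, 1, 2, 9, 6, 8, 3, 4, 5, 10, 7]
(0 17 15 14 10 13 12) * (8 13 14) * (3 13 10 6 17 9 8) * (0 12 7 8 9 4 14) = (0 4 14 6 17 15 3 13 7 8 10) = [4, 1, 2, 13, 14, 5, 17, 8, 10, 9, 0, 11, 12, 7, 6, 3, 16, 15]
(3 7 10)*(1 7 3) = (1 7 10) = [0, 7, 2, 3, 4, 5, 6, 10, 8, 9, 1]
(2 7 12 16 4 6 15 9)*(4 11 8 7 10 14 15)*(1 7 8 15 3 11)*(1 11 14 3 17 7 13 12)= [0, 13, 10, 14, 6, 5, 4, 1, 8, 2, 3, 15, 16, 12, 17, 9, 11, 7]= (1 13 12 16 11 15 9 2 10 3 14 17 7)(4 6)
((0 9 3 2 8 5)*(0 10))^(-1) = ((0 9 3 2 8 5 10))^(-1) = (0 10 5 8 2 3 9)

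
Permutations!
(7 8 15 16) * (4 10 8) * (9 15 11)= (4 10 8 11 9 15 16 7)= [0, 1, 2, 3, 10, 5, 6, 4, 11, 15, 8, 9, 12, 13, 14, 16, 7]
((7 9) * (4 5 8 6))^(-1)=(4 6 8 5)(7 9)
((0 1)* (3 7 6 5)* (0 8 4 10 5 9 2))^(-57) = (0 9 7 5 4 1 2 6 3 10 8)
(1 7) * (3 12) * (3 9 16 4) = (1 7)(3 12 9 16 4) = [0, 7, 2, 12, 3, 5, 6, 1, 8, 16, 10, 11, 9, 13, 14, 15, 4]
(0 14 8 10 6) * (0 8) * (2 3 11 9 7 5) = (0 14)(2 3 11 9 7 5)(6 8 10) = [14, 1, 3, 11, 4, 2, 8, 5, 10, 7, 6, 9, 12, 13, 0]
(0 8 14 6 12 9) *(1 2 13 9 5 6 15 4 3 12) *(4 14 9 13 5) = (0 8 9)(1 2 5 6)(3 12 4)(14 15) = [8, 2, 5, 12, 3, 6, 1, 7, 9, 0, 10, 11, 4, 13, 15, 14]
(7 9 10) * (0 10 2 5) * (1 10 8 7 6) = (0 8 7 9 2 5)(1 10 6) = [8, 10, 5, 3, 4, 0, 1, 9, 7, 2, 6]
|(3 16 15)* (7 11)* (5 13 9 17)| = 12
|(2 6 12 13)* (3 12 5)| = 6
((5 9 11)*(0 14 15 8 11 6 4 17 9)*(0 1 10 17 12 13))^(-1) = (0 13 12 4 6 9 17 10 1 5 11 8 15 14)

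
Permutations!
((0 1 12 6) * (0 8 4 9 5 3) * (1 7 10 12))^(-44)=((0 7 10 12 6 8 4 9 5 3))^(-44)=(0 4 10 5 6)(3 8 7 9 12)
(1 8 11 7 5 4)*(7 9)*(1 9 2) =(1 8 11 2)(4 9 7 5) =[0, 8, 1, 3, 9, 4, 6, 5, 11, 7, 10, 2]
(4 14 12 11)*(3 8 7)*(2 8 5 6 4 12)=(2 8 7 3 5 6 4 14)(11 12)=[0, 1, 8, 5, 14, 6, 4, 3, 7, 9, 10, 12, 11, 13, 2]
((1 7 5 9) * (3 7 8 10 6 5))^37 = ((1 8 10 6 5 9)(3 7))^37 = (1 8 10 6 5 9)(3 7)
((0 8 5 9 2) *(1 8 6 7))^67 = (0 1 9 6 8 2 7 5)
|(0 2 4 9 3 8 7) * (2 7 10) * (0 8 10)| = |(0 7 8)(2 4 9 3 10)| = 15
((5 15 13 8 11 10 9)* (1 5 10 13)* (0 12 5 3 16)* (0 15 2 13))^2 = (0 5 13 11 12 2 8)(1 16)(3 15)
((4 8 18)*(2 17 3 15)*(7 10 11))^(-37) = ((2 17 3 15)(4 8 18)(7 10 11))^(-37) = (2 15 3 17)(4 18 8)(7 11 10)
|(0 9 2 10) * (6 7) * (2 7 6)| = 5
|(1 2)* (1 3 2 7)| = |(1 7)(2 3)| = 2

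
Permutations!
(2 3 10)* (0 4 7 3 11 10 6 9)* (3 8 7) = (0 4 3 6 9)(2 11 10)(7 8) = [4, 1, 11, 6, 3, 5, 9, 8, 7, 0, 2, 10]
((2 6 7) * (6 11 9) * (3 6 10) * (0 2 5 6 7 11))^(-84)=(11)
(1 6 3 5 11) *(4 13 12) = (1 6 3 5 11)(4 13 12) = [0, 6, 2, 5, 13, 11, 3, 7, 8, 9, 10, 1, 4, 12]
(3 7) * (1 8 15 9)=(1 8 15 9)(3 7)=[0, 8, 2, 7, 4, 5, 6, 3, 15, 1, 10, 11, 12, 13, 14, 9]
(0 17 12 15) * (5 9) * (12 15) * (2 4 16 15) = (0 17 2 4 16 15)(5 9) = [17, 1, 4, 3, 16, 9, 6, 7, 8, 5, 10, 11, 12, 13, 14, 0, 15, 2]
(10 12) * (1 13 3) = (1 13 3)(10 12) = [0, 13, 2, 1, 4, 5, 6, 7, 8, 9, 12, 11, 10, 3]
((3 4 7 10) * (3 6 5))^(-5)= ((3 4 7 10 6 5))^(-5)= (3 4 7 10 6 5)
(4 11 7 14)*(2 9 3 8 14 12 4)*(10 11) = (2 9 3 8 14)(4 10 11 7 12) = [0, 1, 9, 8, 10, 5, 6, 12, 14, 3, 11, 7, 4, 13, 2]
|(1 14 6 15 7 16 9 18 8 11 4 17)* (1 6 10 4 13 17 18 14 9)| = 14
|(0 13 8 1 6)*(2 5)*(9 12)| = |(0 13 8 1 6)(2 5)(9 12)| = 10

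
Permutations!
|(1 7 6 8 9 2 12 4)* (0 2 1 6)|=9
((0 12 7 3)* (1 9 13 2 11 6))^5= ((0 12 7 3)(1 9 13 2 11 6))^5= (0 12 7 3)(1 6 11 2 13 9)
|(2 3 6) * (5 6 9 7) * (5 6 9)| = |(2 3 5 9 7 6)| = 6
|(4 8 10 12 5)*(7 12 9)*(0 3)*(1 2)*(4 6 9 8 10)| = |(0 3)(1 2)(4 10 8)(5 6 9 7 12)| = 30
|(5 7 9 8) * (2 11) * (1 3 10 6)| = |(1 3 10 6)(2 11)(5 7 9 8)| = 4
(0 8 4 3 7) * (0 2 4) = (0 8)(2 4 3 7) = [8, 1, 4, 7, 3, 5, 6, 2, 0]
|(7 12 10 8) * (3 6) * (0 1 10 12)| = |(12)(0 1 10 8 7)(3 6)| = 10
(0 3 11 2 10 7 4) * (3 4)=(0 4)(2 10 7 3 11)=[4, 1, 10, 11, 0, 5, 6, 3, 8, 9, 7, 2]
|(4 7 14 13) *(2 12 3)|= |(2 12 3)(4 7 14 13)|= 12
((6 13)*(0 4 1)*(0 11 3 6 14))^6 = ((0 4 1 11 3 6 13 14))^6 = (0 13 3 1)(4 14 6 11)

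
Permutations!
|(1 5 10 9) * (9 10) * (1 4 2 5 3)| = 4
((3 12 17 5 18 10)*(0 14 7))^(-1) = (0 7 14)(3 10 18 5 17 12)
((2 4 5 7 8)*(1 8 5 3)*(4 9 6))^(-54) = ((1 8 2 9 6 4 3)(5 7))^(-54) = (1 2 6 3 8 9 4)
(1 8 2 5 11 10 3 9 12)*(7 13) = (1 8 2 5 11 10 3 9 12)(7 13) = [0, 8, 5, 9, 4, 11, 6, 13, 2, 12, 3, 10, 1, 7]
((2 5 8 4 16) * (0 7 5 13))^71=((0 7 5 8 4 16 2 13))^71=(0 13 2 16 4 8 5 7)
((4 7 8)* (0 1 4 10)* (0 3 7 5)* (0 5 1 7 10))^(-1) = ((0 7 8)(1 4)(3 10))^(-1) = (0 8 7)(1 4)(3 10)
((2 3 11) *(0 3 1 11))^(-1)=(0 3)(1 2 11)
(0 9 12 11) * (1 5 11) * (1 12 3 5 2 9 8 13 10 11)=(0 8 13 10 11)(1 2 9 3 5)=[8, 2, 9, 5, 4, 1, 6, 7, 13, 3, 11, 0, 12, 10]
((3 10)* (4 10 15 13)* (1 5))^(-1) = (1 5)(3 10 4 13 15)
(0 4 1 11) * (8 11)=(0 4 1 8 11)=[4, 8, 2, 3, 1, 5, 6, 7, 11, 9, 10, 0]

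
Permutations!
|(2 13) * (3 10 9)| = |(2 13)(3 10 9)| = 6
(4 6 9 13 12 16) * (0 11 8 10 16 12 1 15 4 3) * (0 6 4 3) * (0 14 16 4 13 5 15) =(0 11 8 10 4 13 1)(3 6 9 5 15)(14 16) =[11, 0, 2, 6, 13, 15, 9, 7, 10, 5, 4, 8, 12, 1, 16, 3, 14]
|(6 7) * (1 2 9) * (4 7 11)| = |(1 2 9)(4 7 6 11)| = 12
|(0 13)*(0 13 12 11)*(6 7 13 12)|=6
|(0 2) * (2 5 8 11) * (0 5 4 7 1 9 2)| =9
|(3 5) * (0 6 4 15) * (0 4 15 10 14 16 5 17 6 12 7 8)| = 36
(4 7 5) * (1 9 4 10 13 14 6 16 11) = (1 9 4 7 5 10 13 14 6 16 11) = [0, 9, 2, 3, 7, 10, 16, 5, 8, 4, 13, 1, 12, 14, 6, 15, 11]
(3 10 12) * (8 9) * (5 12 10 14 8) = [0, 1, 2, 14, 4, 12, 6, 7, 9, 5, 10, 11, 3, 13, 8] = (3 14 8 9 5 12)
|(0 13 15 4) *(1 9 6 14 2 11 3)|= 28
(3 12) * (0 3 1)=(0 3 12 1)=[3, 0, 2, 12, 4, 5, 6, 7, 8, 9, 10, 11, 1]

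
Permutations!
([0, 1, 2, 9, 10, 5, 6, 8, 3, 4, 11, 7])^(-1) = [0, 1, 2, 8, 9, 5, 6, 11, 7, 3, 4, 10]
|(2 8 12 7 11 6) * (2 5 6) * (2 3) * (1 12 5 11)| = 6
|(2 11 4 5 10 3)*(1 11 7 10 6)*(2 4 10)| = 14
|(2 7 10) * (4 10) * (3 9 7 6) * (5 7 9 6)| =|(2 5 7 4 10)(3 6)| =10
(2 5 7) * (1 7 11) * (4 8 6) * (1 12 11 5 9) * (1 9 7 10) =(1 10)(2 7)(4 8 6)(11 12) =[0, 10, 7, 3, 8, 5, 4, 2, 6, 9, 1, 12, 11]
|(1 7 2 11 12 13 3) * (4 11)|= 8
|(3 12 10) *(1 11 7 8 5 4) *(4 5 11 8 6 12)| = |(1 8 11 7 6 12 10 3 4)| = 9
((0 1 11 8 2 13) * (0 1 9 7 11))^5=(0 2 7 1 8 9 13 11)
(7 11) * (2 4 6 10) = (2 4 6 10)(7 11) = [0, 1, 4, 3, 6, 5, 10, 11, 8, 9, 2, 7]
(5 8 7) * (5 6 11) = [0, 1, 2, 3, 4, 8, 11, 6, 7, 9, 10, 5] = (5 8 7 6 11)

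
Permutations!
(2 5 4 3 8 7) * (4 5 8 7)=(2 8 4 3 7)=[0, 1, 8, 7, 3, 5, 6, 2, 4]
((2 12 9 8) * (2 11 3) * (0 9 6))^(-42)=(0 12 3 8)(2 11 9 6)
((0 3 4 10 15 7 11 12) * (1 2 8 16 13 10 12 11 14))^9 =((0 3 4 12)(1 2 8 16 13 10 15 7 14))^9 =(16)(0 3 4 12)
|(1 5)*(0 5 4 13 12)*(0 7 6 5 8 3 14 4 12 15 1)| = |(0 8 3 14 4 13 15 1 12 7 6 5)| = 12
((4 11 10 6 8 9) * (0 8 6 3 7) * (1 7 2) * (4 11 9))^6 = ((0 8 4 9 11 10 3 2 1 7))^6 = (0 3 4 1 11)(2 9 7 10 8)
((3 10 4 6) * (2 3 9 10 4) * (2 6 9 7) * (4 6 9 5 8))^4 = (10)(4 5 8)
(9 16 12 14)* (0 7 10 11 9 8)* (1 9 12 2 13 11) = (0 7 10 1 9 16 2 13 11 12 14 8) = [7, 9, 13, 3, 4, 5, 6, 10, 0, 16, 1, 12, 14, 11, 8, 15, 2]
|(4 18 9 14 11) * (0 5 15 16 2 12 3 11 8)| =13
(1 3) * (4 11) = (1 3)(4 11) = [0, 3, 2, 1, 11, 5, 6, 7, 8, 9, 10, 4]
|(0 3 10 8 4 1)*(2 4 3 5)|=|(0 5 2 4 1)(3 10 8)|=15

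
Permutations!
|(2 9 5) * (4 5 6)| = |(2 9 6 4 5)| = 5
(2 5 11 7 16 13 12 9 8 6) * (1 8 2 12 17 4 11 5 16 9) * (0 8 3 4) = (0 8 6 12 1 3 4 11 7 9 2 16 13 17) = [8, 3, 16, 4, 11, 5, 12, 9, 6, 2, 10, 7, 1, 17, 14, 15, 13, 0]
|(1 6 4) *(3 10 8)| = |(1 6 4)(3 10 8)| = 3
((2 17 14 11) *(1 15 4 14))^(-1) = (1 17 2 11 14 4 15)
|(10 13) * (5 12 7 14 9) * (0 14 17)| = 14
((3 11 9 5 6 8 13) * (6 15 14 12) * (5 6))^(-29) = ((3 11 9 6 8 13)(5 15 14 12))^(-29) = (3 11 9 6 8 13)(5 12 14 15)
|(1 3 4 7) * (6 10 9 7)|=7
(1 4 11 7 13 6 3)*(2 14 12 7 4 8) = (1 8 2 14 12 7 13 6 3)(4 11) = [0, 8, 14, 1, 11, 5, 3, 13, 2, 9, 10, 4, 7, 6, 12]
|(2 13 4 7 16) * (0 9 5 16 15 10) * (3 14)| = 10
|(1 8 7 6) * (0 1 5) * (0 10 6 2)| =|(0 1 8 7 2)(5 10 6)| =15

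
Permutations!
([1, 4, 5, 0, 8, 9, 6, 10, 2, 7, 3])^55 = (0 5)(1 9)(2 3)(4 7)(8 10)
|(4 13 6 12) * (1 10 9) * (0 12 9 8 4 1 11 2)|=11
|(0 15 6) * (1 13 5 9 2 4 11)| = |(0 15 6)(1 13 5 9 2 4 11)| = 21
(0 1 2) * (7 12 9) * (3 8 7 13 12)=(0 1 2)(3 8 7)(9 13 12)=[1, 2, 0, 8, 4, 5, 6, 3, 7, 13, 10, 11, 9, 12]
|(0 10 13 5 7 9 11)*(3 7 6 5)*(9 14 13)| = |(0 10 9 11)(3 7 14 13)(5 6)| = 4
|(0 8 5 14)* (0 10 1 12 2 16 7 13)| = |(0 8 5 14 10 1 12 2 16 7 13)| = 11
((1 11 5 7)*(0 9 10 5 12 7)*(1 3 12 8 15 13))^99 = ((0 9 10 5)(1 11 8 15 13)(3 12 7))^99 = (0 5 10 9)(1 13 15 8 11)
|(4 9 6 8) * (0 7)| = |(0 7)(4 9 6 8)| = 4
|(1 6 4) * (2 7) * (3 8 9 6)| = |(1 3 8 9 6 4)(2 7)| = 6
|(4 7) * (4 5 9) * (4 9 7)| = 2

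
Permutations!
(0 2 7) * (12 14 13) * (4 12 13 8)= [2, 1, 7, 3, 12, 5, 6, 0, 4, 9, 10, 11, 14, 13, 8]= (0 2 7)(4 12 14 8)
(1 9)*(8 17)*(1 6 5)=(1 9 6 5)(8 17)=[0, 9, 2, 3, 4, 1, 5, 7, 17, 6, 10, 11, 12, 13, 14, 15, 16, 8]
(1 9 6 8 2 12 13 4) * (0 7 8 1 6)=(0 7 8 2 12 13 4 6 1 9)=[7, 9, 12, 3, 6, 5, 1, 8, 2, 0, 10, 11, 13, 4]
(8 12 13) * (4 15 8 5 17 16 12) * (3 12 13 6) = (3 12 6)(4 15 8)(5 17 16 13) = [0, 1, 2, 12, 15, 17, 3, 7, 4, 9, 10, 11, 6, 5, 14, 8, 13, 16]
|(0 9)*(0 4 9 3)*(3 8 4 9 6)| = |(9)(0 8 4 6 3)| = 5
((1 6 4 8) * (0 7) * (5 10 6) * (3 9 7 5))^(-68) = ((0 5 10 6 4 8 1 3 9 7))^(-68) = (0 10 4 1 9)(3 7 5 6 8)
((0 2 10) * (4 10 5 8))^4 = ((0 2 5 8 4 10))^4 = (0 4 5)(2 10 8)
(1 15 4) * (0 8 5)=(0 8 5)(1 15 4)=[8, 15, 2, 3, 1, 0, 6, 7, 5, 9, 10, 11, 12, 13, 14, 4]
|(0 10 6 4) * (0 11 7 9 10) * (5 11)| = |(4 5 11 7 9 10 6)| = 7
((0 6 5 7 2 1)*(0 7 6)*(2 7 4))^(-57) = (7)(5 6) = ((7)(1 4 2)(5 6))^(-57)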